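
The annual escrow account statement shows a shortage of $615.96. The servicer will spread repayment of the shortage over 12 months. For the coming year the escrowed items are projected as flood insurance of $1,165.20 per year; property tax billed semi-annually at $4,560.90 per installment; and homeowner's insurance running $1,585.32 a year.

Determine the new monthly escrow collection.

Flood insurance = $1,165.20 annually
Property tax = $4,560.90 × 2 = $9,121.80 annually
Homeowner's insurance = $1,585.32 annually
Yearly total = $1,165.20 + $9,121.80 + $1,585.32 = $11,872.32
Base monthly escrow = $11,872.32 / 12 = $989.36
Shortage per month = $615.96 ÷ 12 = $51.33
Adjusted monthly = $989.36 + $51.33 = $1,040.69

$1,040.69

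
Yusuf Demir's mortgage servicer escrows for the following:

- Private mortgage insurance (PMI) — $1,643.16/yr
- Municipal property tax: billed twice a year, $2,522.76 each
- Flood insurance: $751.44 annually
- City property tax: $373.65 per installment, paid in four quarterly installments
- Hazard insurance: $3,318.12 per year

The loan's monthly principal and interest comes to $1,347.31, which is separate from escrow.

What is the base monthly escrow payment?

$1,021.07

Private mortgage insurance (PMI): $1,643.16/yr
Municipal property tax: $2,522.76 × 2 = $5,045.52/yr
Flood insurance: $751.44/yr
City property tax: $373.65 × 4 = $1,494.60/yr
Hazard insurance: $3,318.12/yr
Yearly total = $1,643.16 + $5,045.52 + $751.44 + $1,494.60 + $3,318.12 = $12,252.84
Monthly escrow = $12,252.84 / 12 = $1,021.07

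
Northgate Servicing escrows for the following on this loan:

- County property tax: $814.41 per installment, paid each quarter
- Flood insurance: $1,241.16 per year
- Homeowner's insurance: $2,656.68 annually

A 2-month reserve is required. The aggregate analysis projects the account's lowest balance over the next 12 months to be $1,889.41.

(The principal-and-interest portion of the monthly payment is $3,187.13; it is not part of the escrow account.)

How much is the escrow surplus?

County property tax: $814.41 × 4 = $3,257.64/yr
Flood insurance: $1,241.16/yr
Homeowner's insurance: $2,656.68/yr
Yearly total = $3,257.64 + $1,241.16 + $2,656.68 = $7,155.48
Monthly = $7,155.48 / 12 = $596.29
Required cushion = 2 × $596.29 = $1,192.58
Excess over cushion: $1,889.41 − $1,192.58 = $696.83

$696.83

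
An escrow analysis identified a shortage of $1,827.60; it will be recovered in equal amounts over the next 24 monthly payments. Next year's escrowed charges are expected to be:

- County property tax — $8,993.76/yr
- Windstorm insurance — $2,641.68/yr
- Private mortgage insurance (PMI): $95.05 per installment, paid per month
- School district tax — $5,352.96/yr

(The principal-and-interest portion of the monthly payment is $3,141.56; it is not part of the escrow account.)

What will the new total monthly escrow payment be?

County property tax = $8,993.76/yr
Windstorm insurance = $2,641.68/yr
Private mortgage insurance (PMI) = $95.05 × 12 = $1,140.60/yr
School district tax = $5,352.96/yr
Yearly total = $8,993.76 + $2,641.68 + $1,140.60 + $5,352.96 = $18,129.00
Per month = $18,129.00 / 12 = $1,510.75
Shortage spread = $1,827.60 / 24 = $76.15/mo
Adjusted monthly = $1,510.75 + $76.15 = $1,586.90

$1,586.90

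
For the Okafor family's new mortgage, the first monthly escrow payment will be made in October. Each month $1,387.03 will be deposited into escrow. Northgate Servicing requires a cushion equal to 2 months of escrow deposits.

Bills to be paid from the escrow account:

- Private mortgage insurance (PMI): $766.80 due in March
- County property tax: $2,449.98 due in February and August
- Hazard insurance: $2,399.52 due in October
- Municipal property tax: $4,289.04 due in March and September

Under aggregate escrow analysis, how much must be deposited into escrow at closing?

$4,357.22

Cushion = 2 × $1,387.03 = $2,774.06
Trial balance (start $0, +$1,387.03 each month, − disbursements):
  Oct: +$1,387.03 − $2,399.52 → -$1,012.49
  Nov: +$1,387.03 → $374.54
  Dec: +$1,387.03 → $1,761.57
  Jan: +$1,387.03 → $3,148.60
  Feb: +$1,387.03 − $2,449.98 → $2,085.65
  Mar: +$1,387.03 − $5,055.84 → -$1,583.16
  Apr: +$1,387.03 → -$196.13
  May: +$1,387.03 → $1,190.90
  Jun: +$1,387.03 → $2,577.93
  Jul: +$1,387.03 → $3,964.96
  Aug: +$1,387.03 − $2,449.98 → $2,902.01
  Sep: +$1,387.03 − $4,289.04 → $0.00
Lowest trial balance = -$1,583.16 (Mar)
Initial deposit = cushion − low point = $2,774.06 − (-$1,583.16) = $4,357.22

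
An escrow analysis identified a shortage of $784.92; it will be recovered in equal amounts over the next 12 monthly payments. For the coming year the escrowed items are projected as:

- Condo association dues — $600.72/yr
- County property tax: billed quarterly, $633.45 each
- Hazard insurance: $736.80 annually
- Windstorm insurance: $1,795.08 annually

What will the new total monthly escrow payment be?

$537.61

Condo association dues = $600.72
County property tax = $633.45 × 4 = $2,533.80
Hazard insurance = $736.80
Windstorm insurance = $1,795.08
Yearly total = $5,666.40
Base monthly escrow = $5,666.40 / 12 = $472.20
Shortage spread = $784.92 / 12 = $65.41/mo
Adjusted monthly = $472.20 + $65.41 = $537.61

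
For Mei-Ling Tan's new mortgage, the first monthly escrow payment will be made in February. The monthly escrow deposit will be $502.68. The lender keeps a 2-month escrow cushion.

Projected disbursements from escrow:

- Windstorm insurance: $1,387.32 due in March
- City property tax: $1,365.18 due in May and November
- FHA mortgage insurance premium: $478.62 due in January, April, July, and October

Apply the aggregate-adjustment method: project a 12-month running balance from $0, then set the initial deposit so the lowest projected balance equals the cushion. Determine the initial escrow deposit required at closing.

Cushion = 2 × $502.68 = $1,005.36
Trial balance (start $0, +$502.68 each month, − disbursements):
  Feb: +$502.68 → $502.68
  Mar: +$502.68 − $1,387.32 → -$381.96
  Apr: +$502.68 − $478.62 → -$357.90
  May: +$502.68 − $1,365.18 → -$1,220.40
  Jun: +$502.68 → -$717.72
  Jul: +$502.68 − $478.62 → -$693.66
  Aug: +$502.68 → -$190.98
  Sep: +$502.68 → $311.70
  Oct: +$502.68 − $478.62 → $335.76
  Nov: +$502.68 − $1,365.18 → -$526.74
  Dec: +$502.68 → -$24.06
  Jan: +$502.68 − $478.62 → $0.00
Lowest trial balance = -$1,220.40 (May)
Initial deposit = cushion − low point = $1,005.36 − (-$1,220.40) = $2,225.76

$2,225.76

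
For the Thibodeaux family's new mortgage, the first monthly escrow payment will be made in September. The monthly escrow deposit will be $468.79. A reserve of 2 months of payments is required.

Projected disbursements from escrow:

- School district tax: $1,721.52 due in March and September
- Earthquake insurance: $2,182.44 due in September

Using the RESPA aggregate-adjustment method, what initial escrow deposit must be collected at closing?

Cushion = 2 × $468.79 = $937.58
Trial balance (start $0, +$468.79 each month, − disbursements):
  Sep: +$468.79 − $3,903.96 → -$3,435.17
  Oct: +$468.79 → -$2,966.38
  Nov: +$468.79 → -$2,497.59
  Dec: +$468.79 → -$2,028.80
  Jan: +$468.79 → -$1,560.01
  Feb: +$468.79 → -$1,091.22
  Mar: +$468.79 − $1,721.52 → -$2,343.95
  Apr: +$468.79 → -$1,875.16
  May: +$468.79 → -$1,406.37
  Jun: +$468.79 → -$937.58
  Jul: +$468.79 → -$468.79
  Aug: +$468.79 → $0.00
Lowest trial balance = -$3,435.17 (Sep)
Initial deposit = cushion − low point = $937.58 − (-$3,435.17) = $4,372.75

$4,372.75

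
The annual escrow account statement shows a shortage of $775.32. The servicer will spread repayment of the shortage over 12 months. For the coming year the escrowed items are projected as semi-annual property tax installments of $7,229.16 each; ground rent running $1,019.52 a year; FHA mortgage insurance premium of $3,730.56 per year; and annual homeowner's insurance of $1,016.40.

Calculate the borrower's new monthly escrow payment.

Property tax: $7,229.16 × 2 = $14,458.32
Ground rent: $1,019.52
FHA mortgage insurance premium: $3,730.56
Homeowner's insurance: $1,016.40
Total annual escrow = $14,458.32 + $1,019.52 + $3,730.56 + $1,016.40 = $20,224.80
Per month = $20,224.80 ÷ 12 = $1,685.40
Shortage per month = $775.32 / 12 = $64.61
New monthly escrow = $1,685.40 + $64.61 = $1,750.01

$1,750.01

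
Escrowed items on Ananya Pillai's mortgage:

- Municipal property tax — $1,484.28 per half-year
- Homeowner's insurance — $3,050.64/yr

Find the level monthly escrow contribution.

$501.60

Municipal property tax: $1,484.28 × 2 = $2,968.56/yr
Homeowner's insurance: $3,050.64/yr
Yearly total = $2,968.56 + $3,050.64 = $6,019.20
Base monthly escrow = $6,019.20 / 12 = $501.60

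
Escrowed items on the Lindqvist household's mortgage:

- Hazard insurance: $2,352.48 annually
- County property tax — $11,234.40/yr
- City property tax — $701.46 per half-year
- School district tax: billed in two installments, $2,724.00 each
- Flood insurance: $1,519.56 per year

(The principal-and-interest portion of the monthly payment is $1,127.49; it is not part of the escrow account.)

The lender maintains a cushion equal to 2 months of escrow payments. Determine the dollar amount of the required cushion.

$3,659.56

Hazard insurance — $2,352.48/yr
County property tax — $11,234.40/yr
City property tax — $701.46 × 2 = $1,402.92/yr
School district tax — $2,724.00 × 2 = $5,448.00/yr
Flood insurance — $1,519.56/yr
Combined annual = $21,957.36
Monthly = $21,957.36 / 12 = $1,829.78
Required cushion = 2 × $1,829.78 = $3,659.56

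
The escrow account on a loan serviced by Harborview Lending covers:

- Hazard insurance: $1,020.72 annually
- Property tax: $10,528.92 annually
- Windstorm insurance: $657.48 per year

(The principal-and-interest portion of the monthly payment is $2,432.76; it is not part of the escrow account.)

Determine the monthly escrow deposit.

$1,017.26

Hazard insurance: $1,020.72 per year
Property tax: $10,528.92 per year
Windstorm insurance: $657.48 per year
Total annual escrow = $12,207.12
Base monthly escrow = $12,207.12 / 12 = $1,017.26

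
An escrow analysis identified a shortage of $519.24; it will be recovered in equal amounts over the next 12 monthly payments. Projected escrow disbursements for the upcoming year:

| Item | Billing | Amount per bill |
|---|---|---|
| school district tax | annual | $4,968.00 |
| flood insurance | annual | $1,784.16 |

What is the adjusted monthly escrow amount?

School district tax = $4,968.00
Flood insurance = $1,784.16
Total annual escrow = $4,968.00 + $1,784.16 = $6,752.16
Monthly = $6,752.16 / 12 = $562.68
Shortage per month = $519.24 ÷ 12 = $43.27
New monthly escrow = $562.68 + $43.27 = $605.95

$605.95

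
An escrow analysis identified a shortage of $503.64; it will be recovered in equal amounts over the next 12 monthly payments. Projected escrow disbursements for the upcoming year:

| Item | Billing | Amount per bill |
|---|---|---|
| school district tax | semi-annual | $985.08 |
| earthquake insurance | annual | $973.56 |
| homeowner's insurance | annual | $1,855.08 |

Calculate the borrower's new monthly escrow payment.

School district tax: $985.08 × 2 = $1,970.16 per year
Earthquake insurance: $973.56 per year
Homeowner's insurance: $1,855.08 per year
Total annual escrow = $4,798.80
Monthly = $4,798.80 / 12 = $399.90
Monthly shortage recovery: $503.64 ÷ 12 = $41.97
New monthly escrow = $399.90 + $41.97 = $441.87

$441.87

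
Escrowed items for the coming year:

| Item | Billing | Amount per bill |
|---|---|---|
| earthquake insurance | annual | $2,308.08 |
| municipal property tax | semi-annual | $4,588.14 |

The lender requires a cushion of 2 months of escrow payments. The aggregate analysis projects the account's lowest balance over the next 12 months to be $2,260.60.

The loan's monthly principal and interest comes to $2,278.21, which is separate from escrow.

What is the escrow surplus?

$346.54

Earthquake insurance: $2,308.08 annually
Municipal property tax: $4,588.14 × 2 = $9,176.28 annually
Total annual escrow = $11,484.36
Base monthly escrow = $11,484.36 ÷ 12 = $957.03
Required reserve = 2 × $957.03 = $1,914.06
Excess over cushion: $2,260.60 − $1,914.06 = $346.54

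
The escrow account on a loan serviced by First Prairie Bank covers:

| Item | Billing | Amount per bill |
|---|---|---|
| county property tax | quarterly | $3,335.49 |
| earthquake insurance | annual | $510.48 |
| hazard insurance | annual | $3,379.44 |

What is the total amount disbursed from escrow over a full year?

County property tax: $3,335.49 × 4 = $13,341.96 per year
Earthquake insurance: $510.48 per year
Hazard insurance: $3,379.44 per year
Annual escrow total = $17,231.88

$17,231.88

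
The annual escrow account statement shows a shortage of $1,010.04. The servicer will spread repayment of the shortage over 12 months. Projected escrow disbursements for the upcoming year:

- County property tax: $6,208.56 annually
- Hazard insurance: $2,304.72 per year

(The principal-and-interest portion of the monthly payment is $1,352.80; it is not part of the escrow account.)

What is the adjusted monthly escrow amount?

County property tax = $6,208.56/yr
Hazard insurance = $2,304.72/yr
Total annual escrow = $8,513.28
Per month = $8,513.28 / 12 = $709.44
Monthly shortage recovery: $1,010.04 / 12 = $84.17
Adjusted monthly = $709.44 + $84.17 = $793.61

$793.61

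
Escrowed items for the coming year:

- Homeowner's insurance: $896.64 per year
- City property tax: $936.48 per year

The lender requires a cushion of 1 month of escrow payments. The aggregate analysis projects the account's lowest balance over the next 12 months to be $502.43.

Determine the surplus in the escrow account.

$349.67

Homeowner's insurance — $896.64 per year
City property tax — $936.48 per year
Yearly total = $896.64 + $936.48 = $1,833.12
Monthly escrow = $1,833.12 / 12 = $152.76
Required cushion = 1 × $152.76 = $152.76
Surplus = $502.43 − $152.76 = $349.67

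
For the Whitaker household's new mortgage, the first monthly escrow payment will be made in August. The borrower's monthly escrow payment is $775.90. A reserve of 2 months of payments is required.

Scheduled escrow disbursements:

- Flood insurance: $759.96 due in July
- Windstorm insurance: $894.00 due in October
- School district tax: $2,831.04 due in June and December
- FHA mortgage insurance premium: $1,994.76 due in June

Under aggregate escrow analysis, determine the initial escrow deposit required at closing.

Cushion = 2 × $775.90 = $1,551.80
Trial balance (start $0, +$775.90 each month, − disbursements):
  Aug: +$775.90 → $775.90
  Sep: +$775.90 → $1,551.80
  Oct: +$775.90 − $894.00 → $1,433.70
  Nov: +$775.90 → $2,209.60
  Dec: +$775.90 − $2,831.04 → $154.46
  Jan: +$775.90 → $930.36
  Feb: +$775.90 → $1,706.26
  Mar: +$775.90 → $2,482.16
  Apr: +$775.90 → $3,258.06
  May: +$775.90 → $4,033.96
  Jun: +$775.90 − $4,825.80 → -$15.94
  Jul: +$775.90 − $759.96 → $0.00
Lowest trial balance = -$15.94 (Jun)
Initial deposit = cushion − low point = $1,551.80 − (-$15.94) = $1,567.74

$1,567.74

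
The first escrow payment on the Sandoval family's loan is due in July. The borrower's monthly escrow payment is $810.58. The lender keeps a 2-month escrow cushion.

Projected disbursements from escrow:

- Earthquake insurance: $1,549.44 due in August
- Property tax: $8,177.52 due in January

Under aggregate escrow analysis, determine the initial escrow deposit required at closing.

Cushion = 2 × $810.58 = $1,621.16
Trial balance (start $0, +$810.58 each month, − disbursements):
  Jul: +$810.58 → $810.58
  Aug: +$810.58 − $1,549.44 → $71.72
  Sep: +$810.58 → $882.30
  Oct: +$810.58 → $1,692.88
  Nov: +$810.58 → $2,503.46
  Dec: +$810.58 → $3,314.04
  Jan: +$810.58 − $8,177.52 → -$4,052.90
  Feb: +$810.58 → -$3,242.32
  Mar: +$810.58 → -$2,431.74
  Apr: +$810.58 → -$1,621.16
  May: +$810.58 → -$810.58
  Jun: +$810.58 → $0.00
Lowest trial balance = -$4,052.90 (Jan)
Initial deposit = cushion − low point = $1,621.16 − (-$4,052.90) = $5,674.06

$5,674.06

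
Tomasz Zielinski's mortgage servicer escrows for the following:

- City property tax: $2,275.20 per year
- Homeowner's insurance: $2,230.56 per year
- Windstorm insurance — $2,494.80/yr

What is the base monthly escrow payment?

$583.38

City property tax — $2,275.20/yr
Homeowner's insurance — $2,230.56/yr
Windstorm insurance — $2,494.80/yr
Total per year = $7,000.56
Base monthly escrow = $7,000.56 / 12 = $583.38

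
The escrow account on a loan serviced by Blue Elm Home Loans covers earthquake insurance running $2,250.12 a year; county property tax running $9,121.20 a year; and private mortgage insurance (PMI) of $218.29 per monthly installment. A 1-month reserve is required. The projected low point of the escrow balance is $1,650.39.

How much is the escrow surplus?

$484.49

Earthquake insurance = $2,250.12/yr
County property tax = $9,121.20/yr
Private mortgage insurance (PMI) = $218.29 × 12 = $2,619.48/yr
Total per year = $13,990.80
Per month = $13,990.80 / 12 = $1,165.90
Required reserve = 1 × $1,165.90 = $1,165.90
Surplus = $1,650.39 − $1,165.90 = $484.49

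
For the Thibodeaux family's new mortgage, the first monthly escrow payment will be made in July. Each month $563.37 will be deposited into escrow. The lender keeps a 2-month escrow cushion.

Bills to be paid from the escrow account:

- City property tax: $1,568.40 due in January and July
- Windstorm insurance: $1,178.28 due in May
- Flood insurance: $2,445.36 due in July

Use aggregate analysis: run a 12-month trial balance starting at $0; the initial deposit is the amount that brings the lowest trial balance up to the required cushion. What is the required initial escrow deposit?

$4,577.13

Cushion = 2 × $563.37 = $1,126.74
Trial balance (start $0, +$563.37 each month, − disbursements):
  Jul: +$563.37 − $4,013.76 → -$3,450.39
  Aug: +$563.37 → -$2,887.02
  Sep: +$563.37 → -$2,323.65
  Oct: +$563.37 → -$1,760.28
  Nov: +$563.37 → -$1,196.91
  Dec: +$563.37 → -$633.54
  Jan: +$563.37 − $1,568.40 → -$1,638.57
  Feb: +$563.37 → -$1,075.20
  Mar: +$563.37 → -$511.83
  Apr: +$563.37 → $51.54
  May: +$563.37 − $1,178.28 → -$563.37
  Jun: +$563.37 → $0.00
Lowest trial balance = -$3,450.39 (Jul)
Initial deposit = cushion − low point = $1,126.74 − (-$3,450.39) = $4,577.13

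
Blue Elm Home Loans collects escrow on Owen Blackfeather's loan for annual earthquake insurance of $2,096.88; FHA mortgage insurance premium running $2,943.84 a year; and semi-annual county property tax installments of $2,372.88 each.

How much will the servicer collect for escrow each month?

$815.54

Earthquake insurance = $2,096.88/yr
FHA mortgage insurance premium = $2,943.84/yr
County property tax = $2,372.88 × 2 = $4,745.76/yr
Annual escrow total = $2,096.88 + $2,943.84 + $4,745.76 = $9,786.48
Monthly = $9,786.48 / 12 = $815.54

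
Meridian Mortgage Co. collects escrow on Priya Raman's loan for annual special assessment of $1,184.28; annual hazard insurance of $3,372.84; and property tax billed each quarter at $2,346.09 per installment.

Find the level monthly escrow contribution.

Special assessment = $1,184.28/yr
Hazard insurance = $3,372.84/yr
Property tax = $2,346.09 × 4 = $9,384.36/yr
Total annual escrow = $13,941.48
Base monthly escrow = $13,941.48 / 12 = $1,161.79

$1,161.79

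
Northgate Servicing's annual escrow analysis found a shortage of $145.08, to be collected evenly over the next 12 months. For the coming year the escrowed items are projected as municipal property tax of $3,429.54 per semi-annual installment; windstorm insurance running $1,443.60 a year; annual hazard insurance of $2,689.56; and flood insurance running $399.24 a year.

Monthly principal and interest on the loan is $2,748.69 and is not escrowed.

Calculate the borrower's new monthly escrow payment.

Municipal property tax = $3,429.54 × 2 = $6,859.08 per year
Windstorm insurance = $1,443.60 per year
Hazard insurance = $2,689.56 per year
Flood insurance = $399.24 per year
Yearly total = $11,391.48
Base monthly escrow = $11,391.48 ÷ 12 = $949.29
Shortage spread = $145.08 ÷ 12 = $12.09/mo
Adjusted monthly = $949.29 + $12.09 = $961.38

$961.38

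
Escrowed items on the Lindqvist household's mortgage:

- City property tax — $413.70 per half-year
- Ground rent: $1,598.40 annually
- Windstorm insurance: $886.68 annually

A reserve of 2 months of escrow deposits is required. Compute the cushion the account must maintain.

$552.08

City property tax: $413.70 × 2 = $827.40 annually
Ground rent: $1,598.40 annually
Windstorm insurance: $886.68 annually
Yearly total = $3,312.48
Monthly = $3,312.48 ÷ 12 = $276.04
Reserve = 2 × $276.04 = $552.08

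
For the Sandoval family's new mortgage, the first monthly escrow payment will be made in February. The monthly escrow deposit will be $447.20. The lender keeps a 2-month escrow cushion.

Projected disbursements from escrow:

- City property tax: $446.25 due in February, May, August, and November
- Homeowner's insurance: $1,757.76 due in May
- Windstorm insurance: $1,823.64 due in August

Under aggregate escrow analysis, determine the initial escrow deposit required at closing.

Cushion = 2 × $447.20 = $894.40
Trial balance (start $0, +$447.20 each month, − disbursements):
  Feb: +$447.20 − $446.25 → $0.95
  Mar: +$447.20 → $448.15
  Apr: +$447.20 → $895.35
  May: +$447.20 − $2,204.01 → -$861.46
  Jun: +$447.20 → -$414.26
  Jul: +$447.20 → $32.94
  Aug: +$447.20 − $2,269.89 → -$1,789.75
  Sep: +$447.20 → -$1,342.55
  Oct: +$447.20 → -$895.35
  Nov: +$447.20 − $446.25 → -$894.40
  Dec: +$447.20 → -$447.20
  Jan: +$447.20 → $0.00
Lowest trial balance = -$1,789.75 (Aug)
Initial deposit = cushion − low point = $894.40 − (-$1,789.75) = $2,684.15

$2,684.15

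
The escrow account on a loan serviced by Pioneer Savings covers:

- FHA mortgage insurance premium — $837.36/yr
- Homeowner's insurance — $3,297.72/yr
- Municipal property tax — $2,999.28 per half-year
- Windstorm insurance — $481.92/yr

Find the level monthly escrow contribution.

FHA mortgage insurance premium = $837.36/yr
Homeowner's insurance = $3,297.72/yr
Municipal property tax = $2,999.28 × 2 = $5,998.56/yr
Windstorm insurance = $481.92/yr
Total per year = $837.36 + $3,297.72 + $5,998.56 + $481.92 = $10,615.56
Monthly escrow = $10,615.56 / 12 = $884.63

$884.63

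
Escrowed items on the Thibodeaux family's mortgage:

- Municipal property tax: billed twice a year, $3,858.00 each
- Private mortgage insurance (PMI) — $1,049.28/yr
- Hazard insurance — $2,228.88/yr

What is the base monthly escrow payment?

Municipal property tax: $3,858.00 × 2 = $7,716.00/yr
Private mortgage insurance (PMI): $1,049.28/yr
Hazard insurance: $2,228.88/yr
Annual escrow total = $7,716.00 + $1,049.28 + $2,228.88 = $10,994.16
Per month = $10,994.16 / 12 = $916.18

$916.18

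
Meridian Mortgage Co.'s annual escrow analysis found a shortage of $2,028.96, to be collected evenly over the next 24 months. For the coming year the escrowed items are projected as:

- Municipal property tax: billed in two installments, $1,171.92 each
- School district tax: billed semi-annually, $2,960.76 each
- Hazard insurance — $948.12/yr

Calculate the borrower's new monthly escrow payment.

$852.33

Municipal property tax: $1,171.92 × 2 = $2,343.84
School district tax: $2,960.76 × 2 = $5,921.52
Hazard insurance: $948.12
Annual escrow total = $2,343.84 + $5,921.52 + $948.12 = $9,213.48
Base monthly escrow = $9,213.48 / 12 = $767.79
Shortage per month = $2,028.96 / 24 = $84.54
Adjusted monthly = $767.79 + $84.54 = $852.33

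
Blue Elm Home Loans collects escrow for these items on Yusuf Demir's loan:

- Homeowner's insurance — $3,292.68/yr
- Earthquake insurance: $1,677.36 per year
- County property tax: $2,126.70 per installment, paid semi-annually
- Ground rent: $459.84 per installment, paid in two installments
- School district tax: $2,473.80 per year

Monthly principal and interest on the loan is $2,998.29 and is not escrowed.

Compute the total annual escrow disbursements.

Homeowner's insurance: $3,292.68 per year
Earthquake insurance: $1,677.36 per year
County property tax: $2,126.70 × 2 = $4,253.40 per year
Ground rent: $459.84 × 2 = $919.68 per year
School district tax: $2,473.80 per year
Combined annual = $3,292.68 + $1,677.36 + $4,253.40 + $919.68 + $2,473.80 = $12,616.92

$12,616.92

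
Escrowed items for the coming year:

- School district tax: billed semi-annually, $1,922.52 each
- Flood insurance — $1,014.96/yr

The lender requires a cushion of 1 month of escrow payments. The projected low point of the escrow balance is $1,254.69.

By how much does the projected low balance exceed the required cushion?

School district tax = $1,922.52 × 2 = $3,845.04/yr
Flood insurance = $1,014.96/yr
Total annual escrow = $4,860.00
Base monthly escrow = $4,860.00 / 12 = $405.00
Required reserve = 1 × $405.00 = $405.00
Excess over cushion: $1,254.69 − $405.00 = $849.69

$849.69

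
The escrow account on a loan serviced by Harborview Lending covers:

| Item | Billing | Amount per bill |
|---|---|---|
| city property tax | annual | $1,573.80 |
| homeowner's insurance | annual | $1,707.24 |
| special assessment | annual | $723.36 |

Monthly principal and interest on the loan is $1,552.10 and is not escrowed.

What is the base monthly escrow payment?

$333.70

City property tax — $1,573.80 per year
Homeowner's insurance — $1,707.24 per year
Special assessment — $723.36 per year
Total annual escrow = $4,004.40
Monthly escrow = $4,004.40 / 12 = $333.70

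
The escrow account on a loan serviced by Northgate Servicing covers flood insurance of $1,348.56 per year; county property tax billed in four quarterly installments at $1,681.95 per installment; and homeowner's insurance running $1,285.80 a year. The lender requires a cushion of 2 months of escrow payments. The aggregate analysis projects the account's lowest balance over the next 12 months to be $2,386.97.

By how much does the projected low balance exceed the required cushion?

$826.61

Flood insurance = $1,348.56 per year
County property tax = $1,681.95 × 4 = $6,727.80 per year
Homeowner's insurance = $1,285.80 per year
Total annual escrow = $1,348.56 + $6,727.80 + $1,285.80 = $9,362.16
Monthly = $9,362.16 / 12 = $780.18
Cushion = 2 × $780.18 = $1,560.36
Surplus = $2,386.97 − $1,560.36 = $826.61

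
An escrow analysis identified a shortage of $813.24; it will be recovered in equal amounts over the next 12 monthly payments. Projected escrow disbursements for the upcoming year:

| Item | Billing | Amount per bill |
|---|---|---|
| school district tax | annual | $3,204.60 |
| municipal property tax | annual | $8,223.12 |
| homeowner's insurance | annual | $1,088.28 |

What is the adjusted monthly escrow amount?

$1,110.77

School district tax = $3,204.60 annually
Municipal property tax = $8,223.12 annually
Homeowner's insurance = $1,088.28 annually
Yearly total = $3,204.60 + $8,223.12 + $1,088.28 = $12,516.00
Per month = $12,516.00 / 12 = $1,043.00
Shortage spread = $813.24 ÷ 12 = $67.77/mo
Adjusted monthly = $1,043.00 + $67.77 = $1,110.77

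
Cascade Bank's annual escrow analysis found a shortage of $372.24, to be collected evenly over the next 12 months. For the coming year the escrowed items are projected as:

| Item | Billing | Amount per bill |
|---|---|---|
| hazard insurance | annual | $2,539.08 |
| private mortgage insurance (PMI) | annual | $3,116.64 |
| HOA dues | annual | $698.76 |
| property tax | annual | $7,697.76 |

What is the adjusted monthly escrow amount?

Hazard insurance — $2,539.08 annually
Private mortgage insurance (PMI) — $3,116.64 annually
HOA dues — $698.76 annually
Property tax — $7,697.76 annually
Annual escrow total = $2,539.08 + $3,116.64 + $698.76 + $7,697.76 = $14,052.24
Monthly escrow = $14,052.24 ÷ 12 = $1,171.02
Monthly shortage recovery: $372.24 ÷ 12 = $31.02
New monthly escrow = $1,171.02 + $31.02 = $1,202.04

$1,202.04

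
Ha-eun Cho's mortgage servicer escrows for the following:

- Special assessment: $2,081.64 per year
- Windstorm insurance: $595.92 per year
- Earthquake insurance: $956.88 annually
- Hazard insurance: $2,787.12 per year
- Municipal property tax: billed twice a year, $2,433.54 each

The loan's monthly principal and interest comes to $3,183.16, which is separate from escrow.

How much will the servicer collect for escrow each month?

$940.72

Special assessment — $2,081.64
Windstorm insurance — $595.92
Earthquake insurance — $956.88
Hazard insurance — $2,787.12
Municipal property tax — $2,433.54 × 2 = $4,867.08
Total annual escrow = $11,288.64
Per month = $11,288.64 ÷ 12 = $940.72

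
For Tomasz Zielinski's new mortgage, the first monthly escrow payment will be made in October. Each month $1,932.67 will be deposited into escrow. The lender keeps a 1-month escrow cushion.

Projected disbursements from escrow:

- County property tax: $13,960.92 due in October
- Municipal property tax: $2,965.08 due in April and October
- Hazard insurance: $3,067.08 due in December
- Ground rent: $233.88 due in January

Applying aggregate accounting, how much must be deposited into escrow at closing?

$16,926.00

Cushion = 1 × $1,932.67 = $1,932.67
Trial balance (start $0, +$1,932.67 each month, − disbursements):
  Oct: +$1,932.67 − $16,926.00 → -$14,993.33
  Nov: +$1,932.67 → -$13,060.66
  Dec: +$1,932.67 − $3,067.08 → -$14,195.07
  Jan: +$1,932.67 − $233.88 → -$12,496.28
  Feb: +$1,932.67 → -$10,563.61
  Mar: +$1,932.67 → -$8,630.94
  Apr: +$1,932.67 − $2,965.08 → -$9,663.35
  May: +$1,932.67 → -$7,730.68
  Jun: +$1,932.67 → -$5,798.01
  Jul: +$1,932.67 → -$3,865.34
  Aug: +$1,932.67 → -$1,932.67
  Sep: +$1,932.67 → $0.00
Lowest trial balance = -$14,993.33 (Oct)
Initial deposit = cushion − low point = $1,932.67 − (-$14,993.33) = $16,926.00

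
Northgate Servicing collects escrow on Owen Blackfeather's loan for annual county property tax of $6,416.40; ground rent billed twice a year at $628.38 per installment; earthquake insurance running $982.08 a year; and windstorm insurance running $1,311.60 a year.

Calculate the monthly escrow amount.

$830.57

County property tax — $6,416.40 per year
Ground rent — $628.38 × 2 = $1,256.76 per year
Earthquake insurance — $982.08 per year
Windstorm insurance — $1,311.60 per year
Yearly total = $9,966.84
Monthly escrow = $9,966.84 ÷ 12 = $830.57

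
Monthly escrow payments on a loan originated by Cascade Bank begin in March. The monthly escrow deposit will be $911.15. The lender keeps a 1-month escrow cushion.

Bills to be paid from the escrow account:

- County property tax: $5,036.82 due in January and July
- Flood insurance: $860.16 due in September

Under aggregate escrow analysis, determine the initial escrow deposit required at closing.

Cushion = 1 × $911.15 = $911.15
Trial balance (start $0, +$911.15 each month, − disbursements):
  Mar: +$911.15 → $911.15
  Apr: +$911.15 → $1,822.30
  May: +$911.15 → $2,733.45
  Jun: +$911.15 → $3,644.60
  Jul: +$911.15 − $5,036.82 → -$481.07
  Aug: +$911.15 → $430.08
  Sep: +$911.15 − $860.16 → $481.07
  Oct: +$911.15 → $1,392.22
  Nov: +$911.15 → $2,303.37
  Dec: +$911.15 → $3,214.52
  Jan: +$911.15 − $5,036.82 → -$911.15
  Feb: +$911.15 → $0.00
Lowest trial balance = -$911.15 (Jan)
Initial deposit = cushion − low point = $911.15 − (-$911.15) = $1,822.30

$1,822.30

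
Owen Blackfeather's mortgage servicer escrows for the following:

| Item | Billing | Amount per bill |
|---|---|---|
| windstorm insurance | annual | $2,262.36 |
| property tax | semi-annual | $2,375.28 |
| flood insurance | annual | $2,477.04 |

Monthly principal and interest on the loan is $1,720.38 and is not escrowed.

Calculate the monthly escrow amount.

Windstorm insurance = $2,262.36 per year
Property tax = $2,375.28 × 2 = $4,750.56 per year
Flood insurance = $2,477.04 per year
Annual escrow total = $2,262.36 + $4,750.56 + $2,477.04 = $9,489.96
Per month = $9,489.96 / 12 = $790.83

$790.83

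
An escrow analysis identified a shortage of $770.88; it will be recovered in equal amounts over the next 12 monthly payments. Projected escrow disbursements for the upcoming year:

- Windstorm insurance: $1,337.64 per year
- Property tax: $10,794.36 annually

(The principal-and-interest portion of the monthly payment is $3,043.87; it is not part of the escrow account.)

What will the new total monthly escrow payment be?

Windstorm insurance: $1,337.64/yr
Property tax: $10,794.36/yr
Yearly total = $1,337.64 + $10,794.36 = $12,132.00
Monthly = $12,132.00 ÷ 12 = $1,011.00
Shortage per month = $770.88 ÷ 12 = $64.24
Adjusted monthly = $1,011.00 + $64.24 = $1,075.24

$1,075.24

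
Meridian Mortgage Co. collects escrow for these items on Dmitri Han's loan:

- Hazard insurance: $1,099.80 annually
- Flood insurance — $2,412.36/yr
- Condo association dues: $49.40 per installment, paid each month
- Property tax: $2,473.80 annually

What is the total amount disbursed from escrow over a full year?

$6,578.76

Hazard insurance = $1,099.80
Flood insurance = $2,412.36
Condo association dues = $49.40 × 12 = $592.80
Property tax = $2,473.80
Total annual escrow = $1,099.80 + $2,412.36 + $592.80 + $2,473.80 = $6,578.76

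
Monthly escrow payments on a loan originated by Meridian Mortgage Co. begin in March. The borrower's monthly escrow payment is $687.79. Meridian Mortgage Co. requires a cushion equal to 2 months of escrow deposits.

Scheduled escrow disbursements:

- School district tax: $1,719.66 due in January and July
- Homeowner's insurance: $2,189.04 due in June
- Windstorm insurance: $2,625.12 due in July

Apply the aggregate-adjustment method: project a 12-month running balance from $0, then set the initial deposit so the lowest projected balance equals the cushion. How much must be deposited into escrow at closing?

Cushion = 2 × $687.79 = $1,375.58
Trial balance (start $0, +$687.79 each month, − disbursements):
  Mar: +$687.79 → $687.79
  Apr: +$687.79 → $1,375.58
  May: +$687.79 → $2,063.37
  Jun: +$687.79 − $2,189.04 → $562.12
  Jul: +$687.79 − $4,344.78 → -$3,094.87
  Aug: +$687.79 → -$2,407.08
  Sep: +$687.79 → -$1,719.29
  Oct: +$687.79 → -$1,031.50
  Nov: +$687.79 → -$343.71
  Dec: +$687.79 → $344.08
  Jan: +$687.79 − $1,719.66 → -$687.79
  Feb: +$687.79 → $0.00
Lowest trial balance = -$3,094.87 (Jul)
Initial deposit = cushion − low point = $1,375.58 − (-$3,094.87) = $4,470.45

$4,470.45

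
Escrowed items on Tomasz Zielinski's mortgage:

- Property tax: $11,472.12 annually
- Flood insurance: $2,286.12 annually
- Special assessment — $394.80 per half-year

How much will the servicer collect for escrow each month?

Property tax = $11,472.12 per year
Flood insurance = $2,286.12 per year
Special assessment = $394.80 × 2 = $789.60 per year
Total annual escrow = $11,472.12 + $2,286.12 + $789.60 = $14,547.84
Monthly escrow = $14,547.84 ÷ 12 = $1,212.32

$1,212.32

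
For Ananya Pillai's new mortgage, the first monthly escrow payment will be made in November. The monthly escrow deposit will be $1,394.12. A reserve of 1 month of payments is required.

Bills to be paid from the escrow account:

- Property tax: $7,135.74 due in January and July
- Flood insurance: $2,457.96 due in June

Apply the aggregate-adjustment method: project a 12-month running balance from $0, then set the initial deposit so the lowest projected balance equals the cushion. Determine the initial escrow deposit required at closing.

$5,576.48

Cushion = 1 × $1,394.12 = $1,394.12
Trial balance (start $0, +$1,394.12 each month, − disbursements):
  Nov: +$1,394.12 → $1,394.12
  Dec: +$1,394.12 → $2,788.24
  Jan: +$1,394.12 − $7,135.74 → -$2,953.38
  Feb: +$1,394.12 → -$1,559.26
  Mar: +$1,394.12 → -$165.14
  Apr: +$1,394.12 → $1,228.98
  May: +$1,394.12 → $2,623.10
  Jun: +$1,394.12 − $2,457.96 → $1,559.26
  Jul: +$1,394.12 − $7,135.74 → -$4,182.36
  Aug: +$1,394.12 → -$2,788.24
  Sep: +$1,394.12 → -$1,394.12
  Oct: +$1,394.12 → $0.00
Lowest trial balance = -$4,182.36 (Jul)
Initial deposit = cushion − low point = $1,394.12 − (-$4,182.36) = $5,576.48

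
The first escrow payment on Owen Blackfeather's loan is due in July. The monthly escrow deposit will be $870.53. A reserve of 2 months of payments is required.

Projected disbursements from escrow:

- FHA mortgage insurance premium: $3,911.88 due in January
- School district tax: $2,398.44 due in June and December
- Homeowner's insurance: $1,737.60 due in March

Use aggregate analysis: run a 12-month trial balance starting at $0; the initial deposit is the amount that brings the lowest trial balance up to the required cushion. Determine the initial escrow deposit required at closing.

$1,957.67

Cushion = 2 × $870.53 = $1,741.06
Trial balance (start $0, +$870.53 each month, − disbursements):
  Jul: +$870.53 → $870.53
  Aug: +$870.53 → $1,741.06
  Sep: +$870.53 → $2,611.59
  Oct: +$870.53 → $3,482.12
  Nov: +$870.53 → $4,352.65
  Dec: +$870.53 − $2,398.44 → $2,824.74
  Jan: +$870.53 − $3,911.88 → -$216.61
  Feb: +$870.53 → $653.92
  Mar: +$870.53 − $1,737.60 → -$213.15
  Apr: +$870.53 → $657.38
  May: +$870.53 → $1,527.91
  Jun: +$870.53 − $2,398.44 → $0.00
Lowest trial balance = -$216.61 (Jan)
Initial deposit = cushion − low point = $1,741.06 − (-$216.61) = $1,957.67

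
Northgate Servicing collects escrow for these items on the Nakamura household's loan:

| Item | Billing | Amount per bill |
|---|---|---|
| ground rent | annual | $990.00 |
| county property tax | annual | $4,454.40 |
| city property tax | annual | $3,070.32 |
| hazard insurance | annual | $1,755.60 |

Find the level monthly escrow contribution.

$855.86

Ground rent — $990.00/yr
County property tax — $4,454.40/yr
City property tax — $3,070.32/yr
Hazard insurance — $1,755.60/yr
Yearly total = $990.00 + $4,454.40 + $3,070.32 + $1,755.60 = $10,270.32
Base monthly escrow = $10,270.32 ÷ 12 = $855.86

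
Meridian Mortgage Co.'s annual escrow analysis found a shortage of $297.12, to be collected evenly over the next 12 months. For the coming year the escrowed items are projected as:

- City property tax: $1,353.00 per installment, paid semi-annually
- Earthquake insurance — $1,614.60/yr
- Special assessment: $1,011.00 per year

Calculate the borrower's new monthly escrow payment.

City property tax — $1,353.00 × 2 = $2,706.00 per year
Earthquake insurance — $1,614.60 per year
Special assessment — $1,011.00 per year
Annual escrow total = $5,331.60
Monthly escrow = $5,331.60 ÷ 12 = $444.30
Shortage spread = $297.12 ÷ 12 = $24.76/mo
Adjusted monthly = $444.30 + $24.76 = $469.06

$469.06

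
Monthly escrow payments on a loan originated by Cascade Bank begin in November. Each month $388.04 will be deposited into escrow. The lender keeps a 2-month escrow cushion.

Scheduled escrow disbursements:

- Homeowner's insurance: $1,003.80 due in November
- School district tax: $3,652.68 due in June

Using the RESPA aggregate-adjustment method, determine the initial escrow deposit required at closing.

$2,328.24

Cushion = 2 × $388.04 = $776.08
Trial balance (start $0, +$388.04 each month, − disbursements):
  Nov: +$388.04 − $1,003.80 → -$615.76
  Dec: +$388.04 → -$227.72
  Jan: +$388.04 → $160.32
  Feb: +$388.04 → $548.36
  Mar: +$388.04 → $936.40
  Apr: +$388.04 → $1,324.44
  May: +$388.04 → $1,712.48
  Jun: +$388.04 − $3,652.68 → -$1,552.16
  Jul: +$388.04 → -$1,164.12
  Aug: +$388.04 → -$776.08
  Sep: +$388.04 → -$388.04
  Oct: +$388.04 → $0.00
Lowest trial balance = -$1,552.16 (Jun)
Initial deposit = cushion − low point = $776.08 − (-$1,552.16) = $2,328.24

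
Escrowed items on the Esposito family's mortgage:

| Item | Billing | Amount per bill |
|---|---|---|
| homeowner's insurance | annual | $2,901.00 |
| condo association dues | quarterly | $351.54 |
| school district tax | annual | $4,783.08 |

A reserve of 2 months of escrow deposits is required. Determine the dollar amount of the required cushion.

Homeowner's insurance = $2,901.00 annually
Condo association dues = $351.54 × 4 = $1,406.16 annually
School district tax = $4,783.08 annually
Combined annual = $2,901.00 + $1,406.16 + $4,783.08 = $9,090.24
Base monthly escrow = $9,090.24 ÷ 12 = $757.52
Reserve = 2 × $757.52 = $1,515.04

$1,515.04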